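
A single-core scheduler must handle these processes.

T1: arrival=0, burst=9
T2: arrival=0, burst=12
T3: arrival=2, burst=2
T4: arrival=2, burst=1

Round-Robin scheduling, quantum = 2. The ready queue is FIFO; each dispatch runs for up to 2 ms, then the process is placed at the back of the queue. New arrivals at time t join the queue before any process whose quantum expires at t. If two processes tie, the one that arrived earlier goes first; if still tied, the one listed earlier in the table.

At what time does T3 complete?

6

Schedule: | T1 0-2 | T2 2-4 | T3 4-6 | T4 6-7 | T1 7-9 | T2 9-11 | T1 11-13 | T2 13-15 | T1 15-17 | T2 17-19 | T1 19-20 | T2 20-24 |
Completion: T1=20  T2=24  T3=6  T4=7
Turnaround (C−A): T1=20  T2=24  T3=4  T4=5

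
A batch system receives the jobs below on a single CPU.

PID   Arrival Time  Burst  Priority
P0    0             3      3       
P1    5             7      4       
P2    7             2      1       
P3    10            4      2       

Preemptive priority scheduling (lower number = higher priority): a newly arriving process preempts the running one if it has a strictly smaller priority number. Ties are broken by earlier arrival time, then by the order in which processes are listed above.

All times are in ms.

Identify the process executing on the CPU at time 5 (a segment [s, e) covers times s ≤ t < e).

P1

Gantt: | P0 0-3 | idle 3-5 | P1 5-7 | P2 7-9 | P1 9-10 | P3 10-14 | P1 14-18 |
Completion: P0=3  P1=18  P2=9  P3=14
Turnaround (C−A): P0=3  P1=13  P2=2  P3=4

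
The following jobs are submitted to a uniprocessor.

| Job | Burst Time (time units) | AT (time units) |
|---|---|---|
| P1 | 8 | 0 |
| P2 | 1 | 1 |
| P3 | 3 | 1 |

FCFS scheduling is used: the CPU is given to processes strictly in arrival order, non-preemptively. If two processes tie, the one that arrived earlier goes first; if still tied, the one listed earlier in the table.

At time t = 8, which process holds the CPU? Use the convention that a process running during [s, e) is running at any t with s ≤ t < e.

Schedule: | P1 0-8 | P2 8-9 | P3 9-12 |
Completion: P1=8  P2=9  P3=12
Turnaround (C−A): P1=8  P2=8  P3=11

P2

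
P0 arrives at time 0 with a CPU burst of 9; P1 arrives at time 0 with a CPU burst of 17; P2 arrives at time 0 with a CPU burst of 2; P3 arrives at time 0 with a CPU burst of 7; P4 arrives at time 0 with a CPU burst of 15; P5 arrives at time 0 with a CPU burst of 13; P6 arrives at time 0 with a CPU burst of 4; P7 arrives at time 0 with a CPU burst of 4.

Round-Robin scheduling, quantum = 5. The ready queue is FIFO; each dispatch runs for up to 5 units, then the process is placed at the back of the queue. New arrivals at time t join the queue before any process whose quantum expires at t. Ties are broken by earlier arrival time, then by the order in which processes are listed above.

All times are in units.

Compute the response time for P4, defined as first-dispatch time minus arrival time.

17

Schedule: | P0 0-5 | P1 5-10 | P2 10-12 | P3 12-17 | P4 17-22 | P5 22-27 | P6 27-31 | P7 31-35 | P0 35-39 | P1 39-44 | P3 44-46 | P4 46-51 | P5 51-56 | P1 56-61 | P4 61-66 | P5 66-69 | P1 69-71 |
Completion: P0=39  P1=71  P2=12  P3=46  P4=66  P5=69  P6=31  P7=35
Turnaround (C−A): P0=39  P1=71  P2=12  P3=46  P4=66  P5=69  P6=31  P7=35
Response(P4) = first start − arrival = 17 − 0 = 17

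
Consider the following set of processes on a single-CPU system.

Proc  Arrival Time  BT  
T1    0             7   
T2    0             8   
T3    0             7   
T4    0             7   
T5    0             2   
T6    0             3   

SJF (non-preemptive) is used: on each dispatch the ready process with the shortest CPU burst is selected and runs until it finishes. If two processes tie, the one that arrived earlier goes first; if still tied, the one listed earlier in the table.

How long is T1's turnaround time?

12

Gantt: | T5 0-2 | T6 2-5 | T1 5-12 | T3 12-19 | T4 19-26 | T2 26-34 |
Completion: T1=12  T2=34  T3=19  T4=26  T5=2  T6=5
Turnaround(T1) = completion − arrival = 12 − 0 = 12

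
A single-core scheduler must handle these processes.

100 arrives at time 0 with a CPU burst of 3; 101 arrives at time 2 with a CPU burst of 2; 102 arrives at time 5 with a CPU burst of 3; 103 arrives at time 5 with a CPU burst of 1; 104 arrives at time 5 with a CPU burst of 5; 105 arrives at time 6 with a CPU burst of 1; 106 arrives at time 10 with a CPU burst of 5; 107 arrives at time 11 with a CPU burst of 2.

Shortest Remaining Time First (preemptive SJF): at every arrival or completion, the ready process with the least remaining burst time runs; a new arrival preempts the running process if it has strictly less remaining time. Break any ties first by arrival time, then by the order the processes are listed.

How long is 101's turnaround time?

Timeline: | 100 0-3 | 101 3-5 | 103 5-6 | 105 6-7 | 102 7-10 | 104 10-11 | 107 11-13 | 104 13-17 | 106 17-22 |
Completion: 100=3  101=5  102=10  103=6  104=17  105=7  106=22  107=13
Turnaround (C−A): 100=3  101=3  102=5  103=1  104=12  105=1  106=12  107=2
Turnaround(101) = completion − arrival = 5 − 2 = 3

3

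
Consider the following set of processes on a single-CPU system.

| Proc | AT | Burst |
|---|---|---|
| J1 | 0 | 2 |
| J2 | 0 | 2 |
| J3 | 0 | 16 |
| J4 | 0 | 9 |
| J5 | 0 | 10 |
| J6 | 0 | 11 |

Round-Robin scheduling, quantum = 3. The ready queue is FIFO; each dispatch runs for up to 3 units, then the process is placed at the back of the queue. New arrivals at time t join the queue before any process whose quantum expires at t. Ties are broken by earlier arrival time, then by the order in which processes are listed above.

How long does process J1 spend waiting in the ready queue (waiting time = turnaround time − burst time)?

0

Gantt: | J1 0-2 | J2 2-4 | J3 4-7 | J4 7-10 | J5 10-13 | J6 13-16 | J3 16-19 | J4 19-22 | J5 22-25 | J6 25-28 | J3 28-31 | J4 31-34 | J5 34-37 | J6 37-40 | J3 40-43 | J5 43-44 | J6 44-46 | J3 46-50 |
Completion: J1=2  J2=4  J3=50  J4=34  J5=44  J6=46
Turnaround (C−A): J1=2  J2=4  J3=50  J4=34  J5=44  J6=46
Waiting(J1) = turnaround − burst = 2 − 2 = 0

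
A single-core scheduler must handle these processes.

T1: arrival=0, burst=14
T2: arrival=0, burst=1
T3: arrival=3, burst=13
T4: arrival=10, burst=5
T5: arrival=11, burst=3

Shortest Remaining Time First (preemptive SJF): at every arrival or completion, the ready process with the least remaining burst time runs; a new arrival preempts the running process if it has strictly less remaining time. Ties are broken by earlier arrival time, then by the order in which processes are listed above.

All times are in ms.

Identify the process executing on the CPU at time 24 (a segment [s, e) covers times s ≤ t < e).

Gantt: | T2 0-1 | T1 1-11 | T5 11-14 | T1 14-18 | T4 18-23 | T3 23-36 |
Completion: T1=18  T2=1  T3=36  T4=23  T5=14

T3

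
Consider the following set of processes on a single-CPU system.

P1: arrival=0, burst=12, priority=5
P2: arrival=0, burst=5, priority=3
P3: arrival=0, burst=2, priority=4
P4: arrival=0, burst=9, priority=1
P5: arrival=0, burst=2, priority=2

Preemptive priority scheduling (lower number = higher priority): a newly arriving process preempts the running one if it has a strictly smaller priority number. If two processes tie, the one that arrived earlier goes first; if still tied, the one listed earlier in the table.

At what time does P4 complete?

Timeline: | P4 0-9 | P5 9-11 | P2 11-16 | P3 16-18 | P1 18-30 |
Completion: P1=30  P2=16  P3=18  P4=9  P5=11
Turnaround (C−A): P1=30  P2=16  P3=18  P4=9  P5=11

9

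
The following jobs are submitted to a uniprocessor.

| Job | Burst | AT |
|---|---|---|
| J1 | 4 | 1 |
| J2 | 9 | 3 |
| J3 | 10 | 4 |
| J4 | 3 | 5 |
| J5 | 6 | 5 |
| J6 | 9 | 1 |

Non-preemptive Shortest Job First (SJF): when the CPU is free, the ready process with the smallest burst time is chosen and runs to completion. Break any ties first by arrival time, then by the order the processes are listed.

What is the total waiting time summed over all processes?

Schedule: | idle 0-1 | J1 1-5 | J4 5-8 | J5 8-14 | J6 14-23 | J2 23-32 | J3 32-42 |
Completion: J1=5  J2=32  J3=42  J4=8  J5=14  J6=23
Turnaround (C−A): J1=4  J2=29  J3=38  J4=3  J5=9  J6=22
Waiting = turnaround − burst: J1=0, J2=20, J3=28, J4=0, J5=3, J6=13
Total waiting = 0 + 20 + 28 + 0 + 3 + 13 = 64

64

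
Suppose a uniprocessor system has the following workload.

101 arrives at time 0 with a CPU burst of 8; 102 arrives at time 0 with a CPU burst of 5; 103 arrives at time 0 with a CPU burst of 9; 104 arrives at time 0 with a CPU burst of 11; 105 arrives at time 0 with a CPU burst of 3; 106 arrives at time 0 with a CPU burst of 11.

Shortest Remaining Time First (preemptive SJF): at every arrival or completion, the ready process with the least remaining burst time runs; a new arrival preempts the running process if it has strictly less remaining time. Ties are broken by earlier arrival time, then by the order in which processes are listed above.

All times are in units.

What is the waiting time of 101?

Gantt: | 105 0-3 | 102 3-8 | 101 8-16 | 103 16-25 | 104 25-36 | 106 36-47 |
Completion: 101=16  102=8  103=25  104=36  105=3  106=47
Waiting(101) = turnaround − burst = 16 − 8 = 8

8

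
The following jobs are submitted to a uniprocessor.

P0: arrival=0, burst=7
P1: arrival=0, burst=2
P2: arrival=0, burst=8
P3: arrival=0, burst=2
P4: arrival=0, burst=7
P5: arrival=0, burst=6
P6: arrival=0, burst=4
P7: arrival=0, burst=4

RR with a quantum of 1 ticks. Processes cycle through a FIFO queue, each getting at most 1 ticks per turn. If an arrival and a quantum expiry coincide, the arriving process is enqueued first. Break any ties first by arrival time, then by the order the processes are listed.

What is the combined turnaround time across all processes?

229

Timeline: | P0 0-1 | P1 1-2 | P2 2-3 | P3 3-4 | P4 4-5 | P5 5-6 | P6 6-7 | P7 7-8 | P0 8-9 | P1 9-10 | P2 10-11 | P3 11-12 | P4 12-13 | P5 13-14 | P6 14-15 | P7 15-16 | P0 16-17 | P2 17-18 | P4 18-19 | P5 19-20 | P6 20-21 | P7 21-22 | P0 22-23 | P2 23-24 | P4 24-25 | P5 25-26 | P6 26-27 | P7 27-28 | P0 28-29 | P2 29-30 | P4 30-31 | P5 31-32 | P0 32-33 | P2 33-34 | P4 34-35 | P5 35-36 | P0 36-37 | P2 37-38 | P4 38-39 | P2 39-40 |
Completion: P0=37  P1=10  P2=40  P3=12  P4=39  P5=36  P6=27  P7=28
Turnaround = completion − arrival: P0=37, P1=10, P2=40, P3=12, P4=39, P5=36, P6=27, P7=28
Total turnaround = 37 + 10 + 40 + 12 + 39 + 36 + 27 + 28 = 229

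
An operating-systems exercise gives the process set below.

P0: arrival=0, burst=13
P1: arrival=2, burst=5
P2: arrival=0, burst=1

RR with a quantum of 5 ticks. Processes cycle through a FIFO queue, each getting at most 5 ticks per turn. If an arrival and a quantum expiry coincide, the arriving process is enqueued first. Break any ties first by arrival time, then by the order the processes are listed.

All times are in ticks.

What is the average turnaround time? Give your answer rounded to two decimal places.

Timeline: | P0 0-5 | P2 5-6 | P1 6-11 | P0 11-19 |
Completion: P0=19  P1=11  P2=6
Turnaround (C−A): P0=19  P1=9  P2=6
Turnaround times: P0=19, P1=9, P2=6
Average turnaround = (19+9+6) / 3 = 34/3 = 11.33

11.33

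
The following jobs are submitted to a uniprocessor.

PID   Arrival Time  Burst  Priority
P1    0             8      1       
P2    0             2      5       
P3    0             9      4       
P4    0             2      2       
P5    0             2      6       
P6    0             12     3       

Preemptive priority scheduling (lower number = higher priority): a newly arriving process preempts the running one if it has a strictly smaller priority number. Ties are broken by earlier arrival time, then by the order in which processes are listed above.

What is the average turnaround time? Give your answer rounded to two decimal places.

23.17

Schedule: | P1 0-8 | P4 8-10 | P6 10-22 | P3 22-31 | P2 31-33 | P5 33-35 |
Completion: P1=8  P2=33  P3=31  P4=10  P5=35  P6=22
Turnaround times: P1=8, P2=33, P3=31, P4=10, P5=35, P6=22
Average turnaround = (8+33+31+10+35+22) / 6 = 139/6 = 23.17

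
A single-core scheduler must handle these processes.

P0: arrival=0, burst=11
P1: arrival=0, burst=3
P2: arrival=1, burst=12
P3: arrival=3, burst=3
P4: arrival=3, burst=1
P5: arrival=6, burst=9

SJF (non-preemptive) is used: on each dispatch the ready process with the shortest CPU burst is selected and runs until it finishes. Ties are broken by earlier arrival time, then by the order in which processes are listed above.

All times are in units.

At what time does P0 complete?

Timeline: | P1 0-3 | P4 3-4 | P3 4-7 | P5 7-16 | P0 16-27 | P2 27-39 |
Completion: P0=27  P1=3  P2=39  P3=7  P4=4  P5=16
Turnaround (C−A): P0=27  P1=3  P2=38  P3=4  P4=1  P5=10

27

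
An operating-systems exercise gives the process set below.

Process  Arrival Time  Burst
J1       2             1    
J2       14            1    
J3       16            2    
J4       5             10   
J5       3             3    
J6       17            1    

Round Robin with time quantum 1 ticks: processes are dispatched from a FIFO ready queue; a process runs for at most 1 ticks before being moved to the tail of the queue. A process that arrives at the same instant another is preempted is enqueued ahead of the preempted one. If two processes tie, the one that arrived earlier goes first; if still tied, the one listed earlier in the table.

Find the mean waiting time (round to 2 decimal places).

Gantt: | idle 0-2 | J1 2-3 | J5 3-5 | J4 5-6 | J5 6-7 | J4 7-14 | J2 14-15 | J4 15-16 | J3 16-17 | J4 17-18 | J6 18-19 | J3 19-20 |
Completion: J1=3  J2=15  J3=20  J4=18  J5=7  J6=19
Turnaround (C−A): J1=1  J2=1  J3=4  J4=13  J5=4  J6=2
Waiting times: J1=0, J2=0, J3=2, J4=3, J5=1, J6=1
Average waiting = (0+0+2+3+1+1) / 6 = 7/6 = 1.17

1.17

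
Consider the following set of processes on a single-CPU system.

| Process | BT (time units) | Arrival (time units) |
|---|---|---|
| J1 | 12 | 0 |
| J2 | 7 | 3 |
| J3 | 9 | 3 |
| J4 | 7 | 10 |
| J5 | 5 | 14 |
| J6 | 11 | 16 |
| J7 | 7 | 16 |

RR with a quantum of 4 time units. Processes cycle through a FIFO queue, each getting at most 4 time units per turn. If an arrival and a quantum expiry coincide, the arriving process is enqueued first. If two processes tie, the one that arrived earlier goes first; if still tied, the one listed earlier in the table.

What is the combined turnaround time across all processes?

Timeline: | J1 0-4 | J2 4-8 | J3 8-12 | J1 12-16 | J2 16-19 | J4 19-23 | J3 23-27 | J5 27-31 | J6 31-35 | J7 35-39 | J1 39-43 | J4 43-46 | J3 46-47 | J5 47-48 | J6 48-52 | J7 52-55 | J6 55-58 |
Completion: J1=43  J2=19  J3=47  J4=46  J5=48  J6=58  J7=55
Turnaround (C−A): J1=43  J2=16  J3=44  J4=36  J5=34  J6=42  J7=39
Turnaround = completion − arrival: J1=43, J2=16, J3=44, J4=36, J5=34, J6=42, J7=39
Total turnaround = 43 + 16 + 44 + 36 + 34 + 42 + 39 = 254

254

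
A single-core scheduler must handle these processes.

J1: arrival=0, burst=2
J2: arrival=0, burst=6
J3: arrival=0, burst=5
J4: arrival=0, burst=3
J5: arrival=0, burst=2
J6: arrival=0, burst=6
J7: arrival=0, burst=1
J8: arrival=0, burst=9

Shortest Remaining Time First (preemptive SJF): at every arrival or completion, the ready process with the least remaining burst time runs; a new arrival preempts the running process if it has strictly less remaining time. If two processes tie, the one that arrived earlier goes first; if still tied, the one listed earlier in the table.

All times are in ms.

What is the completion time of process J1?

3

Timeline: | J7 0-1 | J1 1-3 | J5 3-5 | J4 5-8 | J3 8-13 | J2 13-19 | J6 19-25 | J8 25-34 |
Completion: J1=3  J2=19  J3=13  J4=8  J5=5  J6=25  J7=1  J8=34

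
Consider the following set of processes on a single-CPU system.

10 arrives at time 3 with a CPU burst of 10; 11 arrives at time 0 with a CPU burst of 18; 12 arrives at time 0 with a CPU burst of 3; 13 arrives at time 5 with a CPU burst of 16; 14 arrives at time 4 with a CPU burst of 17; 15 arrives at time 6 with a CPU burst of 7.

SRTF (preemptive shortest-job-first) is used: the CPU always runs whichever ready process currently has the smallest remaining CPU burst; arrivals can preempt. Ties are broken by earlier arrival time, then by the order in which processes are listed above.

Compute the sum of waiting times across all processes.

107

Gantt: | 12 0-3 | 10 3-13 | 15 13-20 | 13 20-36 | 14 36-53 | 11 53-71 |
Completion: 10=13  11=71  12=3  13=36  14=53  15=20
Turnaround (C−A): 10=10  11=71  12=3  13=31  14=49  15=14
Waiting = turnaround − burst: 10=0, 11=53, 12=0, 13=15, 14=32, 15=7
Total waiting = 0 + 53 + 0 + 15 + 32 + 7 = 107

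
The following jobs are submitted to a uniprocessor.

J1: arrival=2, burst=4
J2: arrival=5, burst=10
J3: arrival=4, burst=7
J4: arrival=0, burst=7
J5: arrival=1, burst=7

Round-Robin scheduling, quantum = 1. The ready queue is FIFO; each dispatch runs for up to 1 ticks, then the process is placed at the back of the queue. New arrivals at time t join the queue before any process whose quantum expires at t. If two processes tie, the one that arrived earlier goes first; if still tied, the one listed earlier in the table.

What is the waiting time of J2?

Timeline: | J4 0-1 | J5 1-2 | J4 2-3 | J1 3-4 | J5 4-5 | J4 5-6 | J3 6-7 | J1 7-8 | J2 8-9 | J5 9-10 | J4 10-11 | J3 11-12 | J1 12-13 | J2 13-14 | J5 14-15 | J4 15-16 | J3 16-17 | J1 17-18 | J2 18-19 | J5 19-20 | J4 20-21 | J3 21-22 | J2 22-23 | J5 23-24 | J4 24-25 | J3 25-26 | J2 26-27 | J5 27-28 | J3 28-29 | J2 29-30 | J3 30-31 | J2 31-35 |
Completion: J1=18  J2=35  J3=31  J4=25  J5=28
Waiting(J2) = turnaround − burst = 30 − 10 = 20

20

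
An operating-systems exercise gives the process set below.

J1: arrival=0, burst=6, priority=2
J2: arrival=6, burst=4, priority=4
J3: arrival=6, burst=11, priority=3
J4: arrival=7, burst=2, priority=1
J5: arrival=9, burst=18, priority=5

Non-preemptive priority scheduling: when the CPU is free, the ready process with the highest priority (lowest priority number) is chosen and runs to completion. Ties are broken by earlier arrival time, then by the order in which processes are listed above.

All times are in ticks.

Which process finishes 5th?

J5

Schedule: | J1 0-6 | J3 6-17 | J4 17-19 | J2 19-23 | J5 23-41 |
Completion: J1=6  J2=23  J3=17  J4=19  J5=41
Turnaround (C−A): J1=6  J2=17  J3=11  J4=12  J5=32
Finish order: J1 → J3 → J4 → J2 → J5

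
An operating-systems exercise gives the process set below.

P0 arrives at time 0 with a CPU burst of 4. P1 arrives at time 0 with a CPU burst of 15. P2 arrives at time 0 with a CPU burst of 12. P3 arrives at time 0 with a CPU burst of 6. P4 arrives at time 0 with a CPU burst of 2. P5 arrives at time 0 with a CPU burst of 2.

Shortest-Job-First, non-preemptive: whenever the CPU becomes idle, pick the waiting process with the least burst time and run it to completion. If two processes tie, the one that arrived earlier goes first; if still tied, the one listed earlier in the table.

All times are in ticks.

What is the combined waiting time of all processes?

54

Timeline: | P4 0-2 | P5 2-4 | P0 4-8 | P3 8-14 | P2 14-26 | P1 26-41 |
Completion: P0=8  P1=41  P2=26  P3=14  P4=2  P5=4
Turnaround (C−A): P0=8  P1=41  P2=26  P3=14  P4=2  P5=4
Waiting = turnaround − burst: P0=4, P1=26, P2=14, P3=8, P4=0, P5=2
Total waiting = 4 + 26 + 14 + 8 + 0 + 2 = 54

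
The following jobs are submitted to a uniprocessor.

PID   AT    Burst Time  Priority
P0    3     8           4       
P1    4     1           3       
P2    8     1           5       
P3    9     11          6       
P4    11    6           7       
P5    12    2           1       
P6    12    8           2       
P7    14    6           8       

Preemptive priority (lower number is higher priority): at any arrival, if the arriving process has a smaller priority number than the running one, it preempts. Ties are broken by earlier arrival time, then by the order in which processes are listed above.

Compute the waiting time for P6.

2

Schedule: | idle 0-3 | P0 3-4 | P1 4-5 | P0 5-12 | P5 12-14 | P6 14-22 | P2 22-23 | P3 23-34 | P4 34-40 | P7 40-46 |
Completion: P0=12  P1=5  P2=23  P3=34  P4=40  P5=14  P6=22  P7=46
Turnaround (C−A): P0=9  P1=1  P2=15  P3=25  P4=29  P5=2  P6=10  P7=32
Waiting(P6) = turnaround − burst = 10 − 8 = 2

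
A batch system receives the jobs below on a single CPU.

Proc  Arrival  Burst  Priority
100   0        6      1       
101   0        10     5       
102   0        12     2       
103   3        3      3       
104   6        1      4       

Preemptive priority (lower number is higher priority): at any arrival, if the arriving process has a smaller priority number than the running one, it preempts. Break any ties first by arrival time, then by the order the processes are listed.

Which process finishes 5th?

Schedule: | 100 0-6 | 102 6-18 | 103 18-21 | 104 21-22 | 101 22-32 |
Completion: 100=6  101=32  102=18  103=21  104=22
Finish order: 100 → 102 → 103 → 104 → 101

101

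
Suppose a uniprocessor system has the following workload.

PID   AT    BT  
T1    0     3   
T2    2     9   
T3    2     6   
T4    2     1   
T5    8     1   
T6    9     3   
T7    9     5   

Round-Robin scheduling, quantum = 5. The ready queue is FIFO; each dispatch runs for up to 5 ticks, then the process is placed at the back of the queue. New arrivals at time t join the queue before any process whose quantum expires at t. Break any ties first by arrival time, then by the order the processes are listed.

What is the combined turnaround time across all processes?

96

Timeline: | T1 0-3 | T2 3-8 | T3 8-13 | T4 13-14 | T5 14-15 | T2 15-19 | T6 19-22 | T7 22-27 | T3 27-28 |
Completion: T1=3  T2=19  T3=28  T4=14  T5=15  T6=22  T7=27
Turnaround (C−A): T1=3  T2=17  T3=26  T4=12  T5=7  T6=13  T7=18
Turnaround = completion − arrival: T1=3, T2=17, T3=26, T4=12, T5=7, T6=13, T7=18
Total turnaround = 3 + 17 + 26 + 12 + 7 + 13 + 18 = 96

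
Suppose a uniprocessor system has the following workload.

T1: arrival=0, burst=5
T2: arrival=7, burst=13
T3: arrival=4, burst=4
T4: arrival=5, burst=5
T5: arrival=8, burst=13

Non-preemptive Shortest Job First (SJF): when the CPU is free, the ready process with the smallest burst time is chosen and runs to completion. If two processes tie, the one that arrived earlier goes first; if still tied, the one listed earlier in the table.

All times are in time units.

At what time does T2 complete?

Schedule: | T1 0-5 | T3 5-9 | T4 9-14 | T2 14-27 | T5 27-40 |
Completion: T1=5  T2=27  T3=9  T4=14  T5=40
Turnaround (C−A): T1=5  T2=20  T3=5  T4=9  T5=32

27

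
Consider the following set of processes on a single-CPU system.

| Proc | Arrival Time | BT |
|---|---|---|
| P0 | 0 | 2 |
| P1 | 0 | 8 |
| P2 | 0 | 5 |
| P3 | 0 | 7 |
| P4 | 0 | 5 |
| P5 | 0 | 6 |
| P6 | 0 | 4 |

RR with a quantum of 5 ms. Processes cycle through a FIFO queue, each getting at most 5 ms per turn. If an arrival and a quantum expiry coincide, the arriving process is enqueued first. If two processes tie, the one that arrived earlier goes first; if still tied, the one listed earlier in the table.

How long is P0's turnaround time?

2

Gantt: | P0 0-2 | P1 2-7 | P2 7-12 | P3 12-17 | P4 17-22 | P5 22-27 | P6 27-31 | P1 31-34 | P3 34-36 | P5 36-37 |
Completion: P0=2  P1=34  P2=12  P3=36  P4=22  P5=37  P6=31
Turnaround(P0) = completion − arrival = 2 − 0 = 2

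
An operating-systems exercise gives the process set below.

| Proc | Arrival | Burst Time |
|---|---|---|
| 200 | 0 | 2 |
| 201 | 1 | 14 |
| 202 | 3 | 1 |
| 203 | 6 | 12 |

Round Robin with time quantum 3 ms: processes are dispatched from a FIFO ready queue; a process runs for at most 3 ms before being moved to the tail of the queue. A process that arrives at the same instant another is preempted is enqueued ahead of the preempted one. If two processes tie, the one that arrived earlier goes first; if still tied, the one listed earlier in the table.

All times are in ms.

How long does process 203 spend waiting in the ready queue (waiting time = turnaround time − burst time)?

11

Timeline: | 200 0-2 | 201 2-5 | 202 5-6 | 201 6-9 | 203 9-12 | 201 12-15 | 203 15-18 | 201 18-21 | 203 21-24 | 201 24-26 | 203 26-29 |
Completion: 200=2  201=26  202=6  203=29
Waiting(203) = turnaround − burst = 23 − 12 = 11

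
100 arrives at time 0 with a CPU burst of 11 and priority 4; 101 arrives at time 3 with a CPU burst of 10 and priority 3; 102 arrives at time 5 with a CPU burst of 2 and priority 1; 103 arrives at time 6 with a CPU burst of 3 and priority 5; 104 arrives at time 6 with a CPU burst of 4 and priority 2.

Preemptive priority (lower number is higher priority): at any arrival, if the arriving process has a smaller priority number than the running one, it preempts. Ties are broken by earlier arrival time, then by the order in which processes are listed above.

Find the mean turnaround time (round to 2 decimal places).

Timeline: | 100 0-3 | 101 3-5 | 102 5-7 | 104 7-11 | 101 11-19 | 100 19-27 | 103 27-30 |
Completion: 100=27  101=19  102=7  103=30  104=11
Turnaround times: 100=27, 101=16, 102=2, 103=24, 104=5
Average turnaround = (27+16+2+24+5) / 5 = 74/5 = 14.80

14.80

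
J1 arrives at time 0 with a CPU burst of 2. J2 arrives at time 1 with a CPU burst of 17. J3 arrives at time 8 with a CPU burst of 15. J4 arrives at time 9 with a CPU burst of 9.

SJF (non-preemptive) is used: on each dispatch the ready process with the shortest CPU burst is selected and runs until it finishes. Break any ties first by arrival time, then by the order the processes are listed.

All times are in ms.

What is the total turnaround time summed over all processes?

Timeline: | J1 0-2 | J2 2-19 | J4 19-28 | J3 28-43 |
Completion: J1=2  J2=19  J3=43  J4=28
Turnaround = completion − arrival: J1=2, J2=18, J3=35, J4=19
Total turnaround = 2 + 18 + 35 + 19 = 74

74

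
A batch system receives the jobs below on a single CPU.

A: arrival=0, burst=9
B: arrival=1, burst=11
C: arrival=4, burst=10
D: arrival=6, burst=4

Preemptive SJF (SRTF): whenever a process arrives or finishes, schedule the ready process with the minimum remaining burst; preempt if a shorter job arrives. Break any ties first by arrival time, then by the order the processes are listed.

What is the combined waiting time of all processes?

Schedule: | A 0-9 | D 9-13 | C 13-23 | B 23-34 |
Completion: A=9  B=34  C=23  D=13
Turnaround (C−A): A=9  B=33  C=19  D=7
Waiting = turnaround − burst: A=0, B=22, C=9, D=3
Total waiting = 0 + 22 + 9 + 3 = 34

34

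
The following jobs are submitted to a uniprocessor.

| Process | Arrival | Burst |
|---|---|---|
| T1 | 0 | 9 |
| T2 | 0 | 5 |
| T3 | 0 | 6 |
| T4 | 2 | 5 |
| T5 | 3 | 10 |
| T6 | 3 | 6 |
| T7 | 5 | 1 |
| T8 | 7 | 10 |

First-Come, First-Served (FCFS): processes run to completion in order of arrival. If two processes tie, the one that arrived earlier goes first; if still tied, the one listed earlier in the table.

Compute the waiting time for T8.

35

Timeline: | T1 0-9 | T2 9-14 | T3 14-20 | T4 20-25 | T5 25-35 | T6 35-41 | T7 41-42 | T8 42-52 |
Completion: T1=9  T2=14  T3=20  T4=25  T5=35  T6=41  T7=42  T8=52
Waiting(T8) = turnaround − burst = 45 − 10 = 35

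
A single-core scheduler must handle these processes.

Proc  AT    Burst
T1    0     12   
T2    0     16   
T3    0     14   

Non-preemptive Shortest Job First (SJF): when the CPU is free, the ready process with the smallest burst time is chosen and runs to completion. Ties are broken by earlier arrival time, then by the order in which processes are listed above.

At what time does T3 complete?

26

Gantt: | T1 0-12 | T3 12-26 | T2 26-42 |
Completion: T1=12  T2=42  T3=26
Turnaround (C−A): T1=12  T2=42  T3=26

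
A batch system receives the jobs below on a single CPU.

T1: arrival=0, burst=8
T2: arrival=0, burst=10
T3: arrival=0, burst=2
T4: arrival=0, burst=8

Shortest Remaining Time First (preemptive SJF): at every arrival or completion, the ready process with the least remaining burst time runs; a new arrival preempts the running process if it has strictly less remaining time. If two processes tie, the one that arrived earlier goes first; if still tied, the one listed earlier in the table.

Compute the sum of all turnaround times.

Gantt: | T3 0-2 | T1 2-10 | T4 10-18 | T2 18-28 |
Completion: T1=10  T2=28  T3=2  T4=18
Turnaround (C−A): T1=10  T2=28  T3=2  T4=18
Turnaround = completion − arrival: T1=10, T2=28, T3=2, T4=18
Total turnaround = 10 + 28 + 2 + 18 = 58

58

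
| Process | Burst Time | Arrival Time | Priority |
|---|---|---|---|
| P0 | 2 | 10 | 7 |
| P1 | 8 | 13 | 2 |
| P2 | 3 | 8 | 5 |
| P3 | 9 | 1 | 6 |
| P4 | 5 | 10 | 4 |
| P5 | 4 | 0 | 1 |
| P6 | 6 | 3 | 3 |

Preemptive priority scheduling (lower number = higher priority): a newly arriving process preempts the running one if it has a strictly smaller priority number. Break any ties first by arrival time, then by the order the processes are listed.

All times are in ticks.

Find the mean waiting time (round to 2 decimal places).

Schedule: | P5 0-4 | P6 4-10 | P4 10-13 | P1 13-21 | P4 21-23 | P2 23-26 | P3 26-35 | P0 35-37 |
Completion: P0=37  P1=21  P2=26  P3=35  P4=23  P5=4  P6=10
Turnaround (C−A): P0=27  P1=8  P2=18  P3=34  P4=13  P5=4  P6=7
Waiting times: P0=25, P1=0, P2=15, P3=25, P4=8, P5=0, P6=1
Average waiting = (25+0+15+25+8+0+1) / 7 = 74/7 = 10.57

10.57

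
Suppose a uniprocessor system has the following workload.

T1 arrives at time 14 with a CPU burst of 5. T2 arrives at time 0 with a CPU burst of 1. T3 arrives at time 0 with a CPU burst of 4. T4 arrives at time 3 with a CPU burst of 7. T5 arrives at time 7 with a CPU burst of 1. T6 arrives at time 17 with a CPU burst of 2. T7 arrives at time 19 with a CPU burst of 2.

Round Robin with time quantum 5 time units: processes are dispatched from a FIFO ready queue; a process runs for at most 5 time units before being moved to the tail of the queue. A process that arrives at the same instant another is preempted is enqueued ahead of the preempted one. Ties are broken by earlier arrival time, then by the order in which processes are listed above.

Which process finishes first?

Timeline: | T2 0-1 | T3 1-5 | T4 5-10 | T5 10-11 | T4 11-13 | idle 13-14 | T1 14-19 | T6 19-21 | T7 21-23 |
Completion: T1=19  T2=1  T3=5  T4=13  T5=11  T6=21  T7=23
Turnaround (C−A): T1=5  T2=1  T3=5  T4=10  T5=4  T6=4  T7=4
Finish order: T2 → T3 → T5 → T4 → T1 → T6 → T7

T2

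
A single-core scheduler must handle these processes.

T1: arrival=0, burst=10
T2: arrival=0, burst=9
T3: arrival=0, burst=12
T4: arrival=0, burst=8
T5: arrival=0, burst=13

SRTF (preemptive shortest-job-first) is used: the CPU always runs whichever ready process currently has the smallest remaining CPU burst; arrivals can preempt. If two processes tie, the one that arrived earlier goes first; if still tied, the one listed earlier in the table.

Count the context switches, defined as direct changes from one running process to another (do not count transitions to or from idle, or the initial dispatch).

Schedule: | T4 0-8 | T2 8-17 | T1 17-27 | T3 27-39 | T5 39-52 |
Completion: T1=27  T2=17  T3=39  T4=8  T5=52
Turnaround (C−A): T1=27  T2=17  T3=39  T4=8  T5=52

4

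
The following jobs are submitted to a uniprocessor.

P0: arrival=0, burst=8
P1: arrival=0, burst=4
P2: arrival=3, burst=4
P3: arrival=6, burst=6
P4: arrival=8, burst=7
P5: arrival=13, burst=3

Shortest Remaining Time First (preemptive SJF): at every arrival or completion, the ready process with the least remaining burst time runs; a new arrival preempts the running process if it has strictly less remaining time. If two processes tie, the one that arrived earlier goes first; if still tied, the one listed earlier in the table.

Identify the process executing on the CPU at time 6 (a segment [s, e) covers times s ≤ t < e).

Timeline: | P1 0-4 | P2 4-8 | P3 8-14 | P5 14-17 | P4 17-24 | P0 24-32 |
Completion: P0=32  P1=4  P2=8  P3=14  P4=24  P5=17
Turnaround (C−A): P0=32  P1=4  P2=5  P3=8  P4=16  P5=4

P2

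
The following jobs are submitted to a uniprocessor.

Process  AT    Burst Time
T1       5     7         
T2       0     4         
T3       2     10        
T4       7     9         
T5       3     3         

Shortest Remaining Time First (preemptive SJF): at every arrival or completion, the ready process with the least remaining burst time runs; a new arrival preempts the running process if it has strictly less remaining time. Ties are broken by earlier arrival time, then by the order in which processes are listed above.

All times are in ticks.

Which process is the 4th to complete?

T4

Timeline: | T2 0-4 | T5 4-7 | T1 7-14 | T4 14-23 | T3 23-33 |
Completion: T1=14  T2=4  T3=33  T4=23  T5=7
Finish order: T2 → T5 → T1 → T4 → T3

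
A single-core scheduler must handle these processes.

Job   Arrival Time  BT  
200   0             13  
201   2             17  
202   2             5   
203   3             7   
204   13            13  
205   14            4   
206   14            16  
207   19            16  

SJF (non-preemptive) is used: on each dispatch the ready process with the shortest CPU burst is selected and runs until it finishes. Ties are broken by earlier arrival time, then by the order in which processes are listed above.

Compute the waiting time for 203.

Gantt: | 200 0-13 | 202 13-18 | 205 18-22 | 203 22-29 | 204 29-42 | 206 42-58 | 207 58-74 | 201 74-91 |
Completion: 200=13  201=91  202=18  203=29  204=42  205=22  206=58  207=74
Waiting(203) = turnaround − burst = 26 − 7 = 19

19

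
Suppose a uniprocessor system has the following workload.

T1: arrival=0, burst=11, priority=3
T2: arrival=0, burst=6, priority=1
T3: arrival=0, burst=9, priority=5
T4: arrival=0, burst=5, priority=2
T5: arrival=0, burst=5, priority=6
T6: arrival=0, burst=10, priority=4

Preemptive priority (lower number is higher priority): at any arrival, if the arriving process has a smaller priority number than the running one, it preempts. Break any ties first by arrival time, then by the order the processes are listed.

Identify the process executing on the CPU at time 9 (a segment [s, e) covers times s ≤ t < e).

T4

Schedule: | T2 0-6 | T4 6-11 | T1 11-22 | T6 22-32 | T3 32-41 | T5 41-46 |
Completion: T1=22  T2=6  T3=41  T4=11  T5=46  T6=32
Turnaround (C−A): T1=22  T2=6  T3=41  T4=11  T5=46  T6=32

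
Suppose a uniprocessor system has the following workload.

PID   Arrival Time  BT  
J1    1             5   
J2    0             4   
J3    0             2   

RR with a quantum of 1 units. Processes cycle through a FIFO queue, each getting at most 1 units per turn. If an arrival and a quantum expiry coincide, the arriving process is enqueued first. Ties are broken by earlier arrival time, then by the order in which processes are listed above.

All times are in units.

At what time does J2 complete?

9

Timeline: | J2 0-1 | J3 1-2 | J1 2-3 | J2 3-4 | J3 4-5 | J1 5-6 | J2 6-7 | J1 7-8 | J2 8-9 | J1 9-11 |
Completion: J1=11  J2=9  J3=5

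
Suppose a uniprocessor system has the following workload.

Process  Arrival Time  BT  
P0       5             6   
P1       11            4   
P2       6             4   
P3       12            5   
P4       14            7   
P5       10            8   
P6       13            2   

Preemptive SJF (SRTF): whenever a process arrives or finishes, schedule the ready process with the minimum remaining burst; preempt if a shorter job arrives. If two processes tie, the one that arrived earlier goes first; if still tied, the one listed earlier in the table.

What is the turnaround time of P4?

19

Gantt: | idle 0-5 | P0 5-6 | P2 6-10 | P0 10-15 | P6 15-17 | P1 17-21 | P3 21-26 | P4 26-33 | P5 33-41 |
Completion: P0=15  P1=21  P2=10  P3=26  P4=33  P5=41  P6=17
Turnaround (C−A): P0=10  P1=10  P2=4  P3=14  P4=19  P5=31  P6=4
Turnaround(P4) = completion − arrival = 33 − 14 = 19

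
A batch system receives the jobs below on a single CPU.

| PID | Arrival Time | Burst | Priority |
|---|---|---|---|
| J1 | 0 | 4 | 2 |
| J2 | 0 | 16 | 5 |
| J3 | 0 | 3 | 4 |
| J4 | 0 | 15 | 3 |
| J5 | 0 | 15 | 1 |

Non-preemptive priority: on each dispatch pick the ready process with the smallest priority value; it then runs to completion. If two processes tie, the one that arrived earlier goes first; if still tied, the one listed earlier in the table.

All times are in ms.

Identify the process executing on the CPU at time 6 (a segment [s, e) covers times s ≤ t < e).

J5

Timeline: | J5 0-15 | J1 15-19 | J4 19-34 | J3 34-37 | J2 37-53 |
Completion: J1=19  J2=53  J3=37  J4=34  J5=15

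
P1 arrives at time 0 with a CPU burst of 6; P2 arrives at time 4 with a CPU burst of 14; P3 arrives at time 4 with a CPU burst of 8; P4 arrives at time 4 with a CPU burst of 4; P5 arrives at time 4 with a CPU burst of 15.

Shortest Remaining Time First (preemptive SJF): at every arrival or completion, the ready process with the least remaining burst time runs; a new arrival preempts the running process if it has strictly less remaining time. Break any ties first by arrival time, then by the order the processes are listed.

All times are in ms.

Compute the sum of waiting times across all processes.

Schedule: | P1 0-6 | P4 6-10 | P3 10-18 | P2 18-32 | P5 32-47 |
Completion: P1=6  P2=32  P3=18  P4=10  P5=47
Turnaround (C−A): P1=6  P2=28  P3=14  P4=6  P5=43
Waiting = turnaround − burst: P1=0, P2=14, P3=6, P4=2, P5=28
Total waiting = 0 + 14 + 6 + 2 + 28 = 50

50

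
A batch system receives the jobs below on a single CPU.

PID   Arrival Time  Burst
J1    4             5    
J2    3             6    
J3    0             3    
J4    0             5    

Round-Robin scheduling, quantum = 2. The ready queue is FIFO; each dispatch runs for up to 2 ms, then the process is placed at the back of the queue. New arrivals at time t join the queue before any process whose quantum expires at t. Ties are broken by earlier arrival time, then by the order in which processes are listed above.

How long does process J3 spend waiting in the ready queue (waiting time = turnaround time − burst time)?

Schedule: | J3 0-2 | J4 2-4 | J3 4-5 | J2 5-7 | J1 7-9 | J4 9-11 | J2 11-13 | J1 13-15 | J4 15-16 | J2 16-18 | J1 18-19 |
Completion: J1=19  J2=18  J3=5  J4=16
Waiting(J3) = turnaround − burst = 5 − 3 = 2

2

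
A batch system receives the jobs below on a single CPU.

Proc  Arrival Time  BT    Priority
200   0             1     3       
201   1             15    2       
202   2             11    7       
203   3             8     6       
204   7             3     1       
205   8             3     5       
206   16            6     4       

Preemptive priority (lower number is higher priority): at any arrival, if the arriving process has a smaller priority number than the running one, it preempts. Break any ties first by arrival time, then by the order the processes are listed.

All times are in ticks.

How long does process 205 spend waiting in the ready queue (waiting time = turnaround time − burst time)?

17

Schedule: | 200 0-1 | 201 1-7 | 204 7-10 | 201 10-19 | 206 19-25 | 205 25-28 | 203 28-36 | 202 36-47 |
Completion: 200=1  201=19  202=47  203=36  204=10  205=28  206=25
Turnaround (C−A): 200=1  201=18  202=45  203=33  204=3  205=20  206=9
Waiting(205) = turnaround − burst = 20 − 3 = 17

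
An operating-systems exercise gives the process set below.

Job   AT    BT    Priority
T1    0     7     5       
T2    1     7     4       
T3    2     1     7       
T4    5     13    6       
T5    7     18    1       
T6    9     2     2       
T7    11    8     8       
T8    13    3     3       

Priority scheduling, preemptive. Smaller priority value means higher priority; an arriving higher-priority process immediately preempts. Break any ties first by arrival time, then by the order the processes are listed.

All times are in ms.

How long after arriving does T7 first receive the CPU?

Gantt: | T1 0-1 | T2 1-7 | T5 7-25 | T6 25-27 | T8 27-30 | T2 30-31 | T1 31-37 | T4 37-50 | T3 50-51 | T7 51-59 |
Completion: T1=37  T2=31  T3=51  T4=50  T5=25  T6=27  T7=59  T8=30
Turnaround (C−A): T1=37  T2=30  T3=49  T4=45  T5=18  T6=18  T7=48  T8=17
Response(T7) = first start − arrival = 51 − 11 = 40

40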